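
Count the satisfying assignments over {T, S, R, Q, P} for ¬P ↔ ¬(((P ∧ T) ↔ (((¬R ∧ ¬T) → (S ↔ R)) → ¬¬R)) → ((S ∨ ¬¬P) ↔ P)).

Initial set: {(¬P ↔ ¬(((P ∧ T) ↔ (((¬R ∧ ¬T) → (S ↔ R)) → ¬¬R)) → ((S ∨ ¬¬P) ↔ P)))}.
(¬P ↔ ¬(((P ∧ T) ↔ (((¬R ∧ ¬T) → (S ↔ R)) → ¬¬R)) → ((S ∨ ¬¬P) ↔ P))): β-rule — branch into ¬P, ¬(((P ∧ T) ↔ (((¬R ∧ ¬T) → (S ↔ R)) → ¬¬R)) → ((S ∨ ¬¬P) ↔ P))  //  ¬¬P, ¬¬(((P ∧ T) ↔ (((¬R ∧ ¬T) → (S ↔ R)) → ¬¬R)) → ((S ∨ ¬¬P) ↔ P)).
  branch 1 (add ¬P, ¬(((P ∧ T) ↔ (((¬R ∧ ¬T) → (S ↔ R)) → ¬¬R)) → ((S ∨ ¬¬P) ↔ P))):
    ¬(((P ∧ T) ↔ (((¬R ∧ ¬T) → (S ↔ R)) → ¬¬R)) → ((S ∨ ¬¬P) ↔ P)): α-rule — add ((P ∧ T) ↔ (((¬R ∧ ¬T) → (S ↔ R)) → ¬¬R)), ¬((S ∨ ¬¬P) ↔ P).
    ((P ∧ T) ↔ (((¬R ∧ ¬T) → (S ↔ R)) → ¬¬R)): β-rule — branch into (P ∧ T), (((¬R ∧ ¬T) → (S ↔ R)) → ¬¬R)  //  ¬(P ∧ T), ¬(((¬R ∧ ¬T) → (S ↔ R)) → ¬¬R).
      branch 1.1 (add (P ∧ T), (((¬R ∧ ¬T) → (S ↔ R)) → ¬¬R)):
        (P ∧ T): α-rule — add P, T.
        × closes — contains both P and ¬P.
      branch 1.2 (add ¬(P ∧ T), ¬(((¬R ∧ ¬T) → (S ↔ R)) → ¬¬R)):
        ¬(((¬R ∧ ¬T) → (S ↔ R)) → ¬¬R): α-rule — add ((¬R ∧ ¬T) → (S ↔ R)), ¬¬¬R.
        ¬¬¬R: drop double negation, giving ¬R.
        ¬((S ∨ ¬¬P) ↔ P): β-rule — branch into (S ∨ ¬¬P), ¬P  //  ¬(S ∨ ¬¬P), P.
          branch 1.2.1 (add (S ∨ ¬¬P), ¬P):
            ¬(P ∧ T): β-rule — branch into ¬P  //  ¬T.
              branch 1.2.1.1 (add ¬P):
                ((¬R ∧ ¬T) → (S ↔ R)): β-rule — branch into ¬(¬R ∧ ¬T)  //  (S ↔ R).
                  branch 1.2.1.1.1 (add ¬(¬R ∧ ¬T)):
                    (S ∨ ¬¬P): β-rule — branch into S  //  ¬¬P.
                      branch 1.2.1.1.1.1 (add S):
                        ¬(¬R ∧ ¬T): β-rule — branch into ¬¬R  //  ¬¬T.
                          branch 1.2.1.1.1.1.1 (add ¬¬R):
                            × closes — contains both R and ¬R.
                          branch 1.2.1.1.1.1.2 (add ¬¬T):
                            ○ open, literals {P=0, R=0, S=1, T=1}.
                      branch 1.2.1.1.1.2 (add ¬¬P):
                        ¬¬P: drop double negation, giving P.
                        × closes — contains both P and ¬P.
                  branch 1.2.1.1.2 (add (S ↔ R)):
                    (S ∨ ¬¬P): β-rule — branch into S  //  ¬¬P.
                      branch 1.2.1.1.2.1 (add S):
                        (S ↔ R): β-rule — branch into S, R  //  ¬S, ¬R.
                          branch 1.2.1.1.2.1.1 (add S, R):
                            × closes — contains both R and ¬R.
                          branch 1.2.1.1.2.1.2 (add ¬S, ¬R):
                            × closes — contains both S and ¬S.
                      branch 1.2.1.1.2.2 (add ¬¬P):
                        ¬¬P: drop double negation, giving P.
                        × closes — contains both P and ¬P.
              branch 1.2.1.2 (add ¬T):
                ((¬R ∧ ¬T) → (S ↔ R)): β-rule — branch into ¬(¬R ∧ ¬T)  //  (S ↔ R).
                  branch 1.2.1.2.1 (add ¬(¬R ∧ ¬T)):
                    (S ∨ ¬¬P): β-rule — branch into S  //  ¬¬P.
                      branch 1.2.1.2.1.1 (add S):
                        ¬(¬R ∧ ¬T): β-rule — branch into ¬¬R  //  ¬¬T.
                          branch 1.2.1.2.1.1.1 (add ¬¬R):
                            × closes — contains both R and ¬R.
                          branch 1.2.1.2.1.1.2 (add ¬¬T):
                            × closes — contains both T and ¬T.
                      branch 1.2.1.2.1.2 (add ¬¬P):
                        ¬¬P: drop double negation, giving P.
                        × closes — contains both P and ¬P.
                  branch 1.2.1.2.2 (add (S ↔ R)):
                    (S ∨ ¬¬P): β-rule — branch into S  //  ¬¬P.
                      branch 1.2.1.2.2.1 (add S):
                        (S ↔ R): β-rule — branch into S, R  //  ¬S, ¬R.
                          branch 1.2.1.2.2.1.1 (add S, R):
                            × closes — contains both R and ¬R.
                          branch 1.2.1.2.2.1.2 (add ¬S, ¬R):
                            × closes — contains both S and ¬S.
                      branch 1.2.1.2.2.2 (add ¬¬P):
                        ¬¬P: drop double negation, giving P.
                        × closes — contains both P and ¬P.
          branch 1.2.2 (add ¬(S ∨ ¬¬P), P):
            × closes — contains both P and ¬P.
  branch 2 (add ¬¬P, ¬¬(((P ∧ T) ↔ (((¬R ∧ ¬T) → (S ↔ R)) → ¬¬R)) → ((S ∨ ¬¬P) ↔ P))):
    ¬¬(((P ∧ T) ↔ (((¬R ∧ ¬T) → (S ↔ R)) → ¬¬R)) → ((S ∨ ¬¬P) ↔ P)): β-rule — branch into ¬((P ∧ T) ↔ (((¬R ∧ ¬T) → (S ↔ R)) → ¬¬R))  //  ((S ∨ ¬¬P) ↔ P).
      branch 2.1 (add ¬((P ∧ T) ↔ (((¬R ∧ ¬T) → (S ↔ R)) → ¬¬R))):
        ¬((P ∧ T) ↔ (((¬R ∧ ¬T) → (S ↔ R)) → ¬¬R)): β-rule — branch into (P ∧ T), ¬(((¬R ∧ ¬T) → (S ↔ R)) → ¬¬R)  //  ¬(P ∧ T), (((¬R ∧ ¬T) → (S ↔ R)) → ¬¬R).
          branch 2.1.1 (add (P ∧ T), ¬(((¬R ∧ ¬T) → (S ↔ R)) → ¬¬R)):
            (P ∧ T): α-rule — add P, T.
            ¬(((¬R ∧ ¬T) → (S ↔ R)) → ¬¬R): α-rule — add ((¬R ∧ ¬T) → (S ↔ R)), ¬¬¬R.
            ¬¬¬R: drop double negation, giving ¬R.
            ((¬R ∧ ¬T) → (S ↔ R)): β-rule — branch into ¬(¬R ∧ ¬T)  //  (S ↔ R).
              branch 2.1.1.1 (add ¬(¬R ∧ ¬T)):
                ¬(¬R ∧ ¬T): β-rule — branch into ¬¬R  //  ¬¬T.
                  branch 2.1.1.1.1 (add ¬¬R):
                    × closes — contains both R and ¬R.
                  branch 2.1.1.1.2 (add ¬¬T):
                    ○ open, literals {P=1, R=0, T=1}.
              branch 2.1.1.2 (add (S ↔ R)):
                (S ↔ R): β-rule — branch into S, R  //  ¬S, ¬R.
                  branch 2.1.1.2.1 (add S, R):
                    × closes — contains both R and ¬R.
                  branch 2.1.1.2.2 (add ¬S, ¬R):
                    ○ open, literals {P=1, R=0, S=0, T=1}.
          branch 2.1.2 (add ¬(P ∧ T), (((¬R ∧ ¬T) → (S ↔ R)) → ¬¬R)):
            ¬(P ∧ T): β-rule — branch into ¬P  //  ¬T.
              branch 2.1.2.1 (add ¬P):
                × closes — contains both P and ¬P.
              branch 2.1.2.2 (add ¬T):
                (((¬R ∧ ¬T) → (S ↔ R)) → ¬¬R): β-rule — branch into ¬((¬R ∧ ¬T) → (S ↔ R))  //  ¬¬R.
                  branch 2.1.2.2.1 (add ¬((¬R ∧ ¬T) → (S ↔ R))):
                    ¬((¬R ∧ ¬T) → (S ↔ R)): α-rule — add (¬R ∧ ¬T), ¬(S ↔ R).
                    (¬R ∧ ¬T): α-rule — add ¬R, ¬T.
                    ¬(S ↔ R): β-rule — branch into S, ¬R  //  ¬S, R.
                      branch 2.1.2.2.1.1 (add S, ¬R):
                        ○ open, literals {P=1, R=0, S=1, T=0}.
                      branch 2.1.2.2.1.2 (add ¬S, R):
                        × closes — contains both R and ¬R.
                  branch 2.1.2.2.2 (add ¬¬R):
                    ¬¬R: drop double negation, giving R.
                    ○ open, literals {P=1, R=1, T=0}.
      branch 2.2 (add ((S ∨ ¬¬P) ↔ P)):
        ((S ∨ ¬¬P) ↔ P): β-rule — branch into (S ∨ ¬¬P), P  //  ¬(S ∨ ¬¬P), ¬P.
          branch 2.2.1 (add (S ∨ ¬¬P), P):
            (S ∨ ¬¬P): β-rule — branch into S  //  ¬¬P.
              branch 2.2.1.1 (add S):
                ○ open, literals {P=1, S=1}.
              branch 2.2.1.2 (add ¬¬P):
                ¬¬P: drop double negation, giving P.
                ○ open, literals {P=1}.
          branch 2.2.2 (add ¬(S ∨ ¬¬P), ¬P):
            × closes — contains both P and ¬P.
18 branches closed, 7 open.
Each open branch fixes some atoms; the unmentioned ones are free. Counting distinct full assignments: branch {P=0, R=0, S=1, T=1} (Q) contributes 2 new; branch {P=1, R=0, T=1} (S, Q) contributes 4 new; branch {P=1, R=0, S=0, T=1} (Q) contributes 0 new; branch {P=1, R=0, S=1, T=0} (Q) contributes 2 new; branch {P=1, R=1, T=0} (S, Q) contributes 4 new; branch {P=1, S=1} (T, R, Q) contributes 2 new; branch {P=1} (T, S, R, Q) contributes 4 new. Total: 18.

18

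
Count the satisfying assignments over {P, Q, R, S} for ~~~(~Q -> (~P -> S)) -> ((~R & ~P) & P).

14

Initial set: {(~~~(~Q -> (~P -> S)) -> ((~R & ~P) & P))}.
(~~~(~Q -> (~P -> S)) -> ((~R & ~P) & P)): β-rule — branch into ~~~~(~Q -> (~P -> S))  //  ((~R & ~P) & P).
  branch 1 (add ~~~~(~Q -> (~P -> S))):
    ~~~~(~Q -> (~P -> S)): drop double negation, giving ~~(~Q -> (~P -> S)).
    ~~(~Q -> (~P -> S)): β-rule — branch into ~~Q  //  (~P -> S).
      branch 1.1 (add ~~Q):
        ○ open, literals {Q=1}.
      branch 1.2 (add (~P -> S)):
        (~P -> S): β-rule — branch into ~~P  //  S.
          branch 1.2.1 (add ~~P):
            ○ open, literals {P=1}.
          branch 1.2.2 (add S):
            ○ open, literals {S=1}.
  branch 2 (add ((~R & ~P) & P)):
    ((~R & ~P) & P): α-rule — add (~R & ~P), P.
    (~R & ~P): α-rule — add ~R, ~P.
    × closes — contains both P and ~P.
1 branch closed, 3 open.
Each open branch fixes some atoms; the unmentioned ones are free. Counting distinct full assignments: branch {Q=1} (P, R, S) contributes 8 new; branch {P=1} (Q, R, S) contributes 4 new; branch {S=1} (P, Q, R) contributes 2 new. Total: 14.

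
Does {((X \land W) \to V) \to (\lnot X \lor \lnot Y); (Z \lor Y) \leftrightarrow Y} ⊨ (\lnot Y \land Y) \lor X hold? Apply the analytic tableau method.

Initial set: {(((X \land W) \to V) \to (\lnot X \lor \lnot Y)); ((Z \lor Y) \leftrightarrow Y); \lnot ((\lnot Y \land Y) \lor X)}.
\lnot ((\lnot Y \land Y) \lor X): α-rule — add \lnot (\lnot Y \land Y), \lnot X.
(((X \land W) \to V) \to (\lnot X \lor \lnot Y)): β-rule — branch into \lnot ((X \land W) \to V)  //  (\lnot X \lor \lnot Y).
  branch 1 (add \lnot ((X \land W) \to V)):
    \lnot ((X \land W) \to V): α-rule — add (X \land W), \lnot V.
    (X \land W): α-rule — add X, W.
    × closes — contains both X and \lnot X.
  branch 2 (add (\lnot X \lor \lnot Y)):
    ((Z \lor Y) \leftrightarrow Y): β-rule — branch into (Z \lor Y), Y  //  \lnot (Z \lor Y), \lnot Y.
      branch 2.1 (add (Z \lor Y), Y):
        \lnot (\lnot Y \land Y): β-rule — branch into \lnot \lnot Y  //  \lnot Y.
          branch 2.1.1 (add \lnot \lnot Y):
            (\lnot X \lor \lnot Y): β-rule — branch into \lnot X  //  \lnot Y.
              branch 2.1.1.1 (add \lnot X):
                (Z \lor Y): β-rule — branch into Z  //  Y.
                  branch 2.1.1.1.1 (add Z):
                    ○ open, literals {X=false, Y=true, Z=true}.
                  branch 2.1.1.1.2 (add Y):
                    ○ open, literals {X=false, Y=true}.
              branch 2.1.1.2 (add \lnot Y):
                × closes — contains both Y and \lnot Y.
          branch 2.1.2 (add \lnot Y):
            × closes — contains both Y and \lnot Y.
      branch 2.2 (add \lnot (Z \lor Y), \lnot Y):
        \lnot (Z \lor Y): α-rule — add \lnot Z, \lnot Y.
        \lnot (\lnot Y \land Y): β-rule — branch into \lnot \lnot Y  //  \lnot Y.
          branch 2.2.1 (add \lnot \lnot Y):
            × closes — contains both Y and \lnot Y.
          branch 2.2.2 (add \lnot Y):
            (\lnot X \lor \lnot Y): β-rule — branch into \lnot X  //  \lnot Y.
              branch 2.2.2.1 (add \lnot X):
                ○ open, literals {X=false, Y=false, Z=false}.
              branch 2.2.2.2 (add \lnot Y):
                ○ open, literals {X=false, Y=false, Z=false}.
4 branches closed, 4 open.
An open branch gives a countermodel: X=false, Y=true, Z=true (unmentioned atoms arbitrary); the premises hold there but the conclusion fails.

No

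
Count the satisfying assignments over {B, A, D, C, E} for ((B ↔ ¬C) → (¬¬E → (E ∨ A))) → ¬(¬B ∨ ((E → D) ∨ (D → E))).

Initial set: {(((B ↔ ¬C) → (¬¬E → (E ∨ A))) → ¬(¬B ∨ ((E → D) ∨ (D → E))))}.
(((B ↔ ¬C) → (¬¬E → (E ∨ A))) → ¬(¬B ∨ ((E → D) ∨ (D → E)))): β-rule — branch into ¬((B ↔ ¬C) → (¬¬E → (E ∨ A)))  //  ¬(¬B ∨ ((E → D) ∨ (D → E))).
  branch 1 (add ¬((B ↔ ¬C) → (¬¬E → (E ∨ A)))):
    ¬((B ↔ ¬C) → (¬¬E → (E ∨ A))): α-rule — add (B ↔ ¬C), ¬(¬¬E → (E ∨ A)).
    ¬(¬¬E → (E ∨ A)): α-rule — add ¬¬E, ¬(E ∨ A).
    ¬¬E: drop double negation, giving E.
    ¬(E ∨ A): α-rule — add ¬E, ¬A.
    × closes — contains both E and ¬E.
  branch 2 (add ¬(¬B ∨ ((E → D) ∨ (D → E)))):
    ¬(¬B ∨ ((E → D) ∨ (D → E))): α-rule — add ¬¬B, ¬((E → D) ∨ (D → E)).
    ¬((E → D) ∨ (D → E)): α-rule — add ¬(E → D), ¬(D → E).
    ¬(E → D): α-rule — add E, ¬D.
    ¬(D → E): α-rule — add D, ¬E.
    × closes — contains both D and ¬D.
All 2 branches close.
No open branches: the formula has 0 satisfying assignments.

0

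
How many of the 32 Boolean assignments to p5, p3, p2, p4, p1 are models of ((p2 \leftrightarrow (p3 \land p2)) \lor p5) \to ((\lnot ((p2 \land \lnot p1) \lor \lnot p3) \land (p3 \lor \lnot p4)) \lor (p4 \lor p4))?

Initial set: {T (((p2 \leftrightarrow (p3 \land p2)) \lor p5) \to ((\lnot ((p2 \land \lnot p1) \lor \lnot p3) \land (p3 \lor \lnot p4)) \lor (p4 \lor p4)))}.
T (((p2 \leftrightarrow (p3 \land p2)) \lor p5) \to ((\lnot ((p2 \land \lnot p1) \lor \lnot p3) \land (p3 \lor \lnot p4)) \lor (p4 \lor p4))): β-rule — branch into F ((p2 \leftrightarrow (p3 \land p2)) \lor p5)  //  T ((\lnot ((p2 \land \lnot p1) \lor \lnot p3) \land (p3 \lor \lnot p4)) \lor (p4 \lor p4)).
  branch 1 (add F ((p2 \leftrightarrow (p3 \land p2)) \lor p5)):
    F ((p2 \leftrightarrow (p3 \land p2)) \lor p5): α-rule — add F (p2 \leftrightarrow (p3 \land p2)), F p5.
    F (p2 \leftrightarrow (p3 \land p2)): β-rule — branch into T p2, F (p3 \land p2)  //  F p2, T (p3 \land p2).
      branch 1.1 (add T p2, F (p3 \land p2)):
        F (p3 \land p2): β-rule — branch into F p3  //  F p2.
          branch 1.1.1 (add F p3):
            ○ open, literals {p2=T, p3=F, p5=F}.
          branch 1.1.2 (add F p2):
            × closes — contains both p2 and \lnot p2.
      branch 1.2 (add F p2, T (p3 \land p2)):
        T (p3 \land p2): α-rule — add T p3, T p2.
        × closes — contains both p2 and \lnot p2.
  branch 2 (add T ((\lnot ((p2 \land \lnot p1) \lor \lnot p3) \land (p3 \lor \lnot p4)) \lor (p4 \lor p4))):
    T ((\lnot ((p2 \land \lnot p1) \lor \lnot p3) \land (p3 \lor \lnot p4)) \lor (p4 \lor p4)): β-rule — branch into T (\lnot ((p2 \land \lnot p1) \lor \lnot p3) \land (p3 \lor \lnot p4))  //  T (p4 \lor p4).
      branch 2.1 (add T (\lnot ((p2 \land \lnot p1) \lor \lnot p3) \land (p3 \lor \lnot p4))):
        T (\lnot ((p2 \land \lnot p1) \lor \lnot p3) \land (p3 \lor \lnot p4)): α-rule — add T \lnot ((p2 \land \lnot p1) \lor \lnot p3), T (p3 \lor \lnot p4).
        T \lnot ((p2 \land \lnot p1) \lor \lnot p3): α-rule — add F (p2 \land \lnot p1), F \lnot p3.
        T (p3 \lor \lnot p4): β-rule — branch into T p3  //  T \lnot p4.
          branch 2.1.1 (add T p3):
            F (p2 \land \lnot p1): β-rule — branch into F p2  //  F \lnot p1.
              branch 2.1.1.1 (add F p2):
                ○ open, literals {p2=F, p3=T}.
              branch 2.1.1.2 (add F \lnot p1):
                ○ open, literals {p1=T, p3=T}.
          branch 2.1.2 (add T \lnot p4):
            F (p2 \land \lnot p1): β-rule — branch into F p2  //  F \lnot p1.
              branch 2.1.2.1 (add F p2):
                ○ open, literals {p2=F, p3=T, p4=F}.
              branch 2.1.2.2 (add F \lnot p1):
                ○ open, literals {p1=T, p3=T, p4=F}.
      branch 2.2 (add T (p4 \lor p4)):
        T (p4 \lor p4): β-rule — branch into T p4  //  T p4.
          branch 2.2.1 (add T p4):
            ○ open, literals {p4=T}.
          branch 2.2.2 (add T p4):
            ○ open, literals {p4=T}.
2 branches closed, 7 open.
Each open branch fixes some atoms; the unmentioned ones are free. Counting distinct full assignments: branch {p2=T, p3=F, p5=F} (p4, p1) contributes 4 new; branch {p2=F, p3=T} (p5, p4, p1) contributes 8 new; branch {p1=T, p3=T} (p5, p2, p4) contributes 4 new; branch {p2=F, p3=T, p4=F} (p5, p1) contributes 0 new; branch {p1=T, p3=T, p4=F} (p5, p2) contributes 0 new; branch {p4=T} (p5, p3, p2, p1) contributes 8 new; branch {p4=T} (p5, p3, p2, p1) contributes 0 new. Total: 24.

24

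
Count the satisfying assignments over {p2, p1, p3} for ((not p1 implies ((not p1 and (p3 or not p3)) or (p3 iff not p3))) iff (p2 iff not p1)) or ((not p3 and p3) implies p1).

Initial set: {T (((not p1 implies ((not p1 and (p3 or not p3)) or (p3 iff not p3))) iff (p2 iff not p1)) or ((not p3 and p3) implies p1))}.
T (((not p1 implies ((not p1 and (p3 or not p3)) or (p3 iff not p3))) iff (p2 iff not p1)) or ((not p3 and p3) implies p1)): β-rule — branch into T ((not p1 implies ((not p1 and (p3 or not p3)) or (p3 iff not p3))) iff (p2 iff not p1))  //  T ((not p3 and p3) implies p1).
  branch 1 (add T ((not p1 implies ((not p1 and (p3 or not p3)) or (p3 iff not p3))) iff (p2 iff not p1))):
    T ((not p1 implies ((not p1 and (p3 or not p3)) or (p3 iff not p3))) iff (p2 iff not p1)): β-rule — branch into T (not p1 implies ((not p1 and (p3 or not p3)) or (p3 iff not p3))), T (p2 iff not p1)  //  F (not p1 implies ((not p1 and (p3 or not p3)) or (p3 iff not p3))), F (p2 iff not p1).
      branch 1.1 (add T (not p1 implies ((not p1 and (p3 or not p3)) or (p3 iff not p3))), T (p2 iff not p1)):
        T (not p1 implies ((not p1 and (p3 or not p3)) or (p3 iff not p3))): β-rule — branch into F not p1  //  T ((not p1 and (p3 or not p3)) or (p3 iff not p3)).
          branch 1.1.1 (add F not p1):
            T (p2 iff not p1): β-rule — branch into T p2, T not p1  //  F p2, F not p1.
              branch 1.1.1.1 (add T p2, T not p1):
                × closes — contains both p1 and not p1.
              branch 1.1.1.2 (add F p2, F not p1):
                ○ open, literals {p1=true, p2=false}.
          branch 1.1.2 (add T ((not p1 and (p3 or not p3)) or (p3 iff not p3))):
            T (p2 iff not p1): β-rule — branch into T p2, T not p1  //  F p2, F not p1.
              branch 1.1.2.1 (add T p2, T not p1):
                T ((not p1 and (p3 or not p3)) or (p3 iff not p3)): β-rule — branch into T (not p1 and (p3 or not p3))  //  T (p3 iff not p3).
                  branch 1.1.2.1.1 (add T (not p1 and (p3 or not p3))):
                    T (not p1 and (p3 or not p3)): α-rule — add T not p1, T (p3 or not p3).
                    T (p3 or not p3): β-rule — branch into T p3  //  T not p3.
                      branch 1.1.2.1.1.1 (add T p3):
                        ○ open, literals {p1=false, p2=true, p3=true}.
                      branch 1.1.2.1.1.2 (add T not p3):
                        ○ open, literals {p1=false, p2=true, p3=false}.
                  branch 1.1.2.1.2 (add T (p3 iff not p3)):
                    T (p3 iff not p3): β-rule — branch into T p3, T not p3  //  F p3, F not p3.
                      branch 1.1.2.1.2.1 (add T p3, T not p3):
                        × closes — contains both p3 and not p3.
                      branch 1.1.2.1.2.2 (add F p3, F not p3):
                        × closes — contains both p3 and not p3.
              branch 1.1.2.2 (add F p2, F not p1):
                T ((not p1 and (p3 or not p3)) or (p3 iff not p3)): β-rule — branch into T (not p1 and (p3 or not p3))  //  T (p3 iff not p3).
                  branch 1.1.2.2.1 (add T (not p1 and (p3 or not p3))):
                    T (not p1 and (p3 or not p3)): α-rule — add T not p1, T (p3 or not p3).
                    × closes — contains both p1 and not p1.
                  branch 1.1.2.2.2 (add T (p3 iff not p3)):
                    T (p3 iff not p3): β-rule — branch into T p3, T not p3  //  F p3, F not p3.
                      branch 1.1.2.2.2.1 (add T p3, T not p3):
                        × closes — contains both p3 and not p3.
                      branch 1.1.2.2.2.2 (add F p3, F not p3):
                        × closes — contains both p3 and not p3.
      branch 1.2 (add F (not p1 implies ((not p1 and (p3 or not p3)) or (p3 iff not p3))), F (p2 iff not p1)):
        F (not p1 implies ((not p1 and (p3 or not p3)) or (p3 iff not p3))): α-rule — add T not p1, F ((not p1 and (p3 or not p3)) or (p3 iff not p3)).
        F ((not p1 and (p3 or not p3)) or (p3 iff not p3)): α-rule — add F (not p1 and (p3 or not p3)), F (p3 iff not p3).
        F (p2 iff not p1): β-rule — branch into T p2, F not p1  //  F p2, T not p1.
          branch 1.2.1 (add T p2, F not p1):
            × closes — contains both p1 and not p1.
          branch 1.2.2 (add F p2, T not p1):
            F (not p1 and (p3 or not p3)): β-rule — branch into F not p1  //  F (p3 or not p3).
              branch 1.2.2.1 (add F not p1):
                × closes — contains both p1 and not p1.
              branch 1.2.2.2 (add F (p3 or not p3)):
                F (p3 or not p3): α-rule — add F p3, F not p3.
                × closes — contains both p3 and not p3.
  branch 2 (add T ((not p3 and p3) implies p1)):
    T ((not p3 and p3) implies p1): β-rule — branch into F (not p3 and p3)  //  T p1.
      branch 2.1 (add F (not p3 and p3)):
        F (not p3 and p3): β-rule — branch into F not p3  //  F p3.
          branch 2.1.1 (add F not p3):
            ○ open, literals {p3=true}.
          branch 2.1.2 (add F p3):
            ○ open, literals {p3=false}.
      branch 2.2 (add T p1):
        ○ open, literals {p1=true}.
9 branches closed, 6 open.
Each open branch fixes some atoms; the unmentioned ones are free. Counting distinct full assignments: branch {p1=true, p2=false} (p3) contributes 2 new; branch {p1=false, p2=true, p3=true} (none free) contributes 1 new; branch {p1=false, p2=true, p3=false} (none free) contributes 1 new; branch {p3=true} (p2, p1) contributes 2 new; branch {p3=false} (p2, p1) contributes 2 new; branch {p1=true} (p2, p3) contributes 0 new. Total: 8.

8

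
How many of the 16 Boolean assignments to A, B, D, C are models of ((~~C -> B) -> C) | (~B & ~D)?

Initial set: {(((~~C -> B) -> C) | (~B & ~D))}.
(((~~C -> B) -> C) | (~B & ~D)): β-rule — branch into ((~~C -> B) -> C)  //  (~B & ~D).
  branch 1 (add ((~~C -> B) -> C)):
    ((~~C -> B) -> C): β-rule — branch into ~(~~C -> B)  //  C.
      branch 1.1 (add ~(~~C -> B)):
        ~(~~C -> B): α-rule — add ~~C, ~B.
        ~~C: drop double negation, giving C.
        ○ open, literals {B=false, C=true}.
      branch 1.2 (add C):
        ○ open, literals {C=true}.
  branch 2 (add (~B & ~D)):
    (~B & ~D): α-rule — add ~B, ~D.
    ○ open, literals {B=false, D=false}.
0 branches closed, 3 open.
Each open branch fixes some atoms; the unmentioned ones are free. Counting distinct full assignments: branch {B=false, C=true} (A, D) contributes 4 new; branch {C=true} (A, B, D) contributes 4 new; branch {B=false, D=false} (A, C) contributes 2 new. Total: 10.

10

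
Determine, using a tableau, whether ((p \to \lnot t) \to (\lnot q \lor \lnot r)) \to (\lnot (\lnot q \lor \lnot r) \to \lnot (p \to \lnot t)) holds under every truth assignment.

Assume the negation and expand:
Initial set: {\lnot (((p \to \lnot t) \to (\lnot q \lor \lnot r)) \to (\lnot (\lnot q \lor \lnot r) \to \lnot (p \to \lnot t)))}.
\lnot (((p \to \lnot t) \to (\lnot q \lor \lnot r)) \to (\lnot (\lnot q \lor \lnot r) \to \lnot (p \to \lnot t))): α-rule — add ((p \to \lnot t) \to (\lnot q \lor \lnot r)), \lnot (\lnot (\lnot q \lor \lnot r) \to \lnot (p \to \lnot t)).
\lnot (\lnot (\lnot q \lor \lnot r) \to \lnot (p \to \lnot t)): α-rule — add \lnot (\lnot q \lor \lnot r), \lnot \lnot (p \to \lnot t).
\lnot (\lnot q \lor \lnot r): α-rule — add \lnot \lnot q, \lnot \lnot r.
((p \to \lnot t) \to (\lnot q \lor \lnot r)): β-rule — branch into \lnot (p \to \lnot t)  //  (\lnot q \lor \lnot r).
  branch 1 (add \lnot (p \to \lnot t)):
    \lnot (p \to \lnot t): α-rule — add p, \lnot \lnot t.
    \lnot \lnot (p \to \lnot t): β-rule — branch into \lnot p  //  \lnot t.
      branch 1.1 (add \lnot p):
        × closes — contains both p and \lnot p.
      branch 1.2 (add \lnot t):
        × closes — contains both t and \lnot t.
  branch 2 (add (\lnot q \lor \lnot r)):
    \lnot \lnot (p \to \lnot t): β-rule — branch into \lnot p  //  \lnot t.
      branch 2.1 (add \lnot p):
        (\lnot q \lor \lnot r): β-rule — branch into \lnot q  //  \lnot r.
          branch 2.1.1 (add \lnot q):
            × closes — contains both q and \lnot q.
          branch 2.1.2 (add \lnot r):
            × closes — contains both r and \lnot r.
      branch 2.2 (add \lnot t):
        (\lnot q \lor \lnot r): β-rule — branch into \lnot q  //  \lnot r.
          branch 2.2.1 (add \lnot q):
            × closes — contains both q and \lnot q.
          branch 2.2.2 (add \lnot r):
            × closes — contains both r and \lnot r.
All 6 branches close.
Every branch closed, so the negation is unsatisfiable and the formula is valid.

Valid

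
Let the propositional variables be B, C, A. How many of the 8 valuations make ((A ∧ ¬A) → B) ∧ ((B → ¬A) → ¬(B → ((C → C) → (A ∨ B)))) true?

Initial set: {T (((A ∧ ¬A) → B) ∧ ((B → ¬A) → ¬(B → ((C → C) → (A ∨ B)))))}.
T (((A ∧ ¬A) → B) ∧ ((B → ¬A) → ¬(B → ((C → C) → (A ∨ B))))): α-rule — add T ((A ∧ ¬A) → B), T ((B → ¬A) → ¬(B → ((C → C) → (A ∨ B)))).
T ((A ∧ ¬A) → B): β-rule — branch into F (A ∧ ¬A)  //  T B.
  branch 1 (add F (A ∧ ¬A)):
    T ((B → ¬A) → ¬(B → ((C → C) → (A ∨ B)))): β-rule — branch into F (B → ¬A)  //  T ¬(B → ((C → C) → (A ∨ B))).
      branch 1.1 (add F (B → ¬A)):
        F (B → ¬A): α-rule — add T B, F ¬A.
        F (A ∧ ¬A): β-rule — branch into F A  //  F ¬A.
          branch 1.1.1 (add F A):
            × closes — contains both A and ¬A.
          branch 1.1.2 (add F ¬A):
            ○ open, literals {A=true, B=true}.
      branch 1.2 (add T ¬(B → ((C → C) → (A ∨ B)))):
        T ¬(B → ((C → C) → (A ∨ B))): α-rule — add T B, F ((C → C) → (A ∨ B)).
        F ((C → C) → (A ∨ B)): α-rule — add T (C → C), F (A ∨ B).
        F (A ∨ B): α-rule — add F A, F B.
        × closes — contains both B and ¬B.
  branch 2 (add T B):
    T ((B → ¬A) → ¬(B → ((C → C) → (A ∨ B)))): β-rule — branch into F (B → ¬A)  //  T ¬(B → ((C → C) → (A ∨ B))).
      branch 2.1 (add F (B → ¬A)):
        F (B → ¬A): α-rule — add T B, F ¬A.
        ○ open, literals {A=true, B=true}.
      branch 2.2 (add T ¬(B → ((C → C) → (A ∨ B)))):
        T ¬(B → ((C → C) → (A ∨ B))): α-rule — add T B, F ((C → C) → (A ∨ B)).
        F ((C → C) → (A ∨ B)): α-rule — add T (C → C), F (A ∨ B).
        F (A ∨ B): α-rule — add F A, F B.
        × closes — contains both B and ¬B.
3 branches closed, 2 open.
Each open branch fixes some atoms; the unmentioned ones are free. Counting distinct full assignments: branch {A=true, B=true} (C) contributes 2 new; branch {A=true, B=true} (C) contributes 0 new. Total: 2.

2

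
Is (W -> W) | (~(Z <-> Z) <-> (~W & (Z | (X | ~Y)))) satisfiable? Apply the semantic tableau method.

Initial set: {((W -> W) | (~(Z <-> Z) <-> (~W & (Z | (X | ~Y)))))}.
((W -> W) | (~(Z <-> Z) <-> (~W & (Z | (X | ~Y))))): β-rule — branch into (W -> W)  //  (~(Z <-> Z) <-> (~W & (Z | (X | ~Y)))).
  branch 1 (add (W -> W)):
    (W -> W): β-rule — branch into ~W  //  W.
      branch 1.1 (add ~W):
        ○ open, literals {W=F}.
      branch 1.2 (add W):
        ○ open, literals {W=T}.
  branch 2 (add (~(Z <-> Z) <-> (~W & (Z | (X | ~Y))))):
    (~(Z <-> Z) <-> (~W & (Z | (X | ~Y)))): β-rule — branch into ~(Z <-> Z), (~W & (Z | (X | ~Y)))  //  ~~(Z <-> Z), ~(~W & (Z | (X | ~Y))).
      branch 2.1 (add ~(Z <-> Z), (~W & (Z | (X | ~Y)))):
        (~W & (Z | (X | ~Y))): α-rule — add ~W, (Z | (X | ~Y)).
        ~(Z <-> Z): β-rule — branch into Z, ~Z  //  ~Z, Z.
          branch 2.1.1 (add Z, ~Z):
            × closes — contains both Z and ~Z.
          branch 2.1.2 (add ~Z, Z):
            × closes — contains both Z and ~Z.
      branch 2.2 (add ~~(Z <-> Z), ~(~W & (Z | (X | ~Y)))):
        ~~(Z <-> Z): β-rule — branch into Z, Z  //  ~Z, ~Z.
          branch 2.2.1 (add Z, Z):
            ~(~W & (Z | (X | ~Y))): β-rule — branch into ~~W  //  ~(Z | (X | ~Y)).
              branch 2.2.1.1 (add ~~W):
                ○ open, literals {W=T, Z=T}.
              branch 2.2.1.2 (add ~(Z | (X | ~Y))):
                ~(Z | (X | ~Y)): α-rule — add ~Z, ~(X | ~Y).
                × closes — contains both Z and ~Z.
          branch 2.2.2 (add ~Z, ~Z):
            ~(~W & (Z | (X | ~Y))): β-rule — branch into ~~W  //  ~(Z | (X | ~Y)).
              branch 2.2.2.1 (add ~~W):
                ○ open, literals {W=T, Z=F}.
              branch 2.2.2.2 (add ~(Z | (X | ~Y))):
                ~(Z | (X | ~Y)): α-rule — add ~Z, ~(X | ~Y).
                ~(X | ~Y): α-rule — add ~X, ~~Y.
                ○ open, literals {X=F, Y=T, Z=F}.
3 branches closed, 5 open.
An open branch gives a satisfying assignment: W=F.

Satisfiable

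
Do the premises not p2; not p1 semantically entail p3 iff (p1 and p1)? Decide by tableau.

Initial set: {T not p2; T not p1; F (p3 iff (p1 and p1))}.
F (p3 iff (p1 and p1)): β-rule — branch into T p3, F (p1 and p1)  //  F p3, T (p1 and p1).
  branch 1 (add T p3, F (p1 and p1)):
    F (p1 and p1): β-rule — branch into F p1  //  F p1.
      branch 1.1 (add F p1):
        ○ open, literals {p1=F, p2=F, p3=T}.
      branch 1.2 (add F p1):
        ○ open, literals {p1=F, p2=F, p3=T}.
  branch 2 (add F p3, T (p1 and p1)):
    T (p1 and p1): α-rule — add T p1, T p1.
    × closes — contains both p1 and not p1.
1 branch closed, 2 open.
An open branch gives a countermodel: p1=F, p2=F, p3=T (unmentioned atoms arbitrary); the premises hold there but the conclusion fails.

No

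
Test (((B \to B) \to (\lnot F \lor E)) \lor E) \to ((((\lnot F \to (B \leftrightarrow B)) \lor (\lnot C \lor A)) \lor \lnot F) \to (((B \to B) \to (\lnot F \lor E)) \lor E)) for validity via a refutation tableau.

Assume the negation and expand:
Initial set: {\lnot ((((B \to B) \to (\lnot F \lor E)) \lor E) \to ((((\lnot F \to (B \leftrightarrow B)) \lor (\lnot C \lor A)) \lor \lnot F) \to (((B \to B) \to (\lnot F \lor E)) \lor E)))}.
\lnot ((((B \to B) \to (\lnot F \lor E)) \lor E) \to ((((\lnot F \to (B \leftrightarrow B)) \lor (\lnot C \lor A)) \lor \lnot F) \to (((B \to B) \to (\lnot F \lor E)) \lor E))): α-rule — add (((B \to B) \to (\lnot F \lor E)) \lor E), \lnot ((((\lnot F \to (B \leftrightarrow B)) \lor (\lnot C \lor A)) \lor \lnot F) \to (((B \to B) \to (\lnot F \lor E)) \lor E)).
\lnot ((((\lnot F \to (B \leftrightarrow B)) \lor (\lnot C \lor A)) \lor \lnot F) \to (((B \to B) \to (\lnot F \lor E)) \lor E)): α-rule — add (((\lnot F \to (B \leftrightarrow B)) \lor (\lnot C \lor A)) \lor \lnot F), \lnot (((B \to B) \to (\lnot F \lor E)) \lor E).
\lnot (((B \to B) \to (\lnot F \lor E)) \lor E): α-rule — add \lnot ((B \to B) \to (\lnot F \lor E)), \lnot E.
\lnot ((B \to B) \to (\lnot F \lor E)): α-rule — add (B \to B), \lnot (\lnot F \lor E).
\lnot (\lnot F \lor E): α-rule — add \lnot \lnot F, \lnot E.
(((B \to B) \to (\lnot F \lor E)) \lor E): β-rule — branch into ((B \to B) \to (\lnot F \lor E))  //  E.
  branch 1 (add ((B \to B) \to (\lnot F \lor E))):
    (((\lnot F \to (B \leftrightarrow B)) \lor (\lnot C \lor A)) \lor \lnot F): β-rule — branch into ((\lnot F \to (B \leftrightarrow B)) \lor (\lnot C \lor A))  //  \lnot F.
      branch 1.1 (add ((\lnot F \to (B \leftrightarrow B)) \lor (\lnot C \lor A))):
        (B \to B): β-rule — branch into \lnot B  //  B.
          branch 1.1.1 (add \lnot B):
            ((B \to B) \to (\lnot F \lor E)): β-rule — branch into \lnot (B \to B)  //  (\lnot F \lor E).
              branch 1.1.1.1 (add \lnot (B \to B)):
                \lnot (B \to B): α-rule — add B, \lnot B.
                × closes — contains both B and \lnot B.
              branch 1.1.1.2 (add (\lnot F \lor E)):
                ((\lnot F \to (B \leftrightarrow B)) \lor (\lnot C \lor A)): β-rule — branch into (\lnot F \to (B \leftrightarrow B))  //  (\lnot C \lor A).
                  branch 1.1.1.2.1 (add (\lnot F \to (B \leftrightarrow B))):
                    (\lnot F \lor E): β-rule — branch into \lnot F  //  E.
                      branch 1.1.1.2.1.1 (add \lnot F):
                        × closes — contains both F and \lnot F.
                      branch 1.1.1.2.1.2 (add E):
                        × closes — contains both E and \lnot E.
                  branch 1.1.1.2.2 (add (\lnot C \lor A)):
                    (\lnot F \lor E): β-rule — branch into \lnot F  //  E.
                      branch 1.1.1.2.2.1 (add \lnot F):
                        × closes — contains both F and \lnot F.
                      branch 1.1.1.2.2.2 (add E):
                        × closes — contains both E and \lnot E.
          branch 1.1.2 (add B):
            ((B \to B) \to (\lnot F \lor E)): β-rule — branch into \lnot (B \to B)  //  (\lnot F \lor E).
              branch 1.1.2.1 (add \lnot (B \to B)):
                \lnot (B \to B): α-rule — add B, \lnot B.
                × closes — contains both B and \lnot B.
              branch 1.1.2.2 (add (\lnot F \lor E)):
                ((\lnot F \to (B \leftrightarrow B)) \lor (\lnot C \lor A)): β-rule — branch into (\lnot F \to (B \leftrightarrow B))  //  (\lnot C \lor A).
                  branch 1.1.2.2.1 (add (\lnot F \to (B \leftrightarrow B))):
                    (\lnot F \lor E): β-rule — branch into \lnot F  //  E.
                      branch 1.1.2.2.1.1 (add \lnot F):
                        × closes — contains both F and \lnot F.
                      branch 1.1.2.2.1.2 (add E):
                        × closes — contains both E and \lnot E.
                  branch 1.1.2.2.2 (add (\lnot C \lor A)):
                    (\lnot F \lor E): β-rule — branch into \lnot F  //  E.
                      branch 1.1.2.2.2.1 (add \lnot F):
                        × closes — contains both F and \lnot F.
                      branch 1.1.2.2.2.2 (add E):
                        × closes — contains both E and \lnot E.
      branch 1.2 (add \lnot F):
        × closes — contains both F and \lnot F.
  branch 2 (add E):
    × closes — contains both E and \lnot E.
All 12 branches close.
Every branch closed, so the negation is unsatisfiable and the formula is valid.

Valid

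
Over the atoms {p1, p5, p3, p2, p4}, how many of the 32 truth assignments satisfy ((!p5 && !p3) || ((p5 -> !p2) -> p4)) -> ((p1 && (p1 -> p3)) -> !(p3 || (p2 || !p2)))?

27

Initial set: {T (((!p5 && !p3) || ((p5 -> !p2) -> p4)) -> ((p1 && (p1 -> p3)) -> !(p3 || (p2 || !p2))))}.
T (((!p5 && !p3) || ((p5 -> !p2) -> p4)) -> ((p1 && (p1 -> p3)) -> !(p3 || (p2 || !p2)))): β-rule — branch into F ((!p5 && !p3) || ((p5 -> !p2) -> p4))  //  T ((p1 && (p1 -> p3)) -> !(p3 || (p2 || !p2))).
  branch 1 (add F ((!p5 && !p3) || ((p5 -> !p2) -> p4))):
    F ((!p5 && !p3) || ((p5 -> !p2) -> p4)): α-rule — add F (!p5 && !p3), F ((p5 -> !p2) -> p4).
    F ((p5 -> !p2) -> p4): α-rule — add T (p5 -> !p2), F p4.
    F (!p5 && !p3): β-rule — branch into F !p5  //  F !p3.
      branch 1.1 (add F !p5):
        T (p5 -> !p2): β-rule — branch into F p5  //  T !p2.
          branch 1.1.1 (add F p5):
            × closes — contains both p5 and !p5.
          branch 1.1.2 (add T !p2):
            ○ open, literals {p2=false, p4=false, p5=true}.
      branch 1.2 (add F !p3):
        T (p5 -> !p2): β-rule — branch into F p5  //  T !p2.
          branch 1.2.1 (add F p5):
            ○ open, literals {p3=true, p4=false, p5=false}.
          branch 1.2.2 (add T !p2):
            ○ open, literals {p2=false, p3=true, p4=false}.
  branch 2 (add T ((p1 && (p1 -> p3)) -> !(p3 || (p2 || !p2)))):
    T ((p1 && (p1 -> p3)) -> !(p3 || (p2 || !p2))): β-rule — branch into F (p1 && (p1 -> p3))  //  T !(p3 || (p2 || !p2)).
      branch 2.1 (add F (p1 && (p1 -> p3))):
        F (p1 && (p1 -> p3)): β-rule — branch into F p1  //  F (p1 -> p3).
          branch 2.1.1 (add F p1):
            ○ open, literals {p1=false}.
          branch 2.1.2 (add F (p1 -> p3)):
            F (p1 -> p3): α-rule — add T p1, F p3.
            ○ open, literals {p1=true, p3=false}.
      branch 2.2 (add T !(p3 || (p2 || !p2))):
        T !(p3 || (p2 || !p2)): α-rule — add F p3, F (p2 || !p2).
        F (p2 || !p2): α-rule — add F p2, F !p2.
        × closes — contains both p2 and !p2.
2 branches closed, 5 open.
Each open branch fixes some atoms; the unmentioned ones are free. Counting distinct full assignments: branch {p2=false, p4=false, p5=true} (p1, p3) contributes 4 new; branch {p3=true, p4=false, p5=false} (p1, p2) contributes 4 new; branch {p2=false, p3=true, p4=false} (p1, p5) contributes 0 new; branch {p1=false} (p5, p3, p2, p4) contributes 12 new; branch {p1=true, p3=false} (p5, p2, p4) contributes 7 new. Total: 27.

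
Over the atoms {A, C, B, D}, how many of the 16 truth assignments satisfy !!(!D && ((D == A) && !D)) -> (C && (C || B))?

Initial set: {(!!(!D && ((D == A) && !D)) -> (C && (C || B)))}.
(!!(!D && ((D == A) && !D)) -> (C && (C || B))): β-rule — branch into !!!(!D && ((D == A) && !D))  //  (C && (C || B)).
  branch 1 (add !!!(!D && ((D == A) && !D))):
    !!!(!D && ((D == A) && !D)): drop double negation, giving !(!D && ((D == A) && !D)).
    !(!D && ((D == A) && !D)): β-rule — branch into !!D  //  !((D == A) && !D).
      branch 1.1 (add !!D):
        ○ open, literals {D=T}.
      branch 1.2 (add !((D == A) && !D)):
        !((D == A) && !D): β-rule — branch into !(D == A)  //  !!D.
          branch 1.2.1 (add !(D == A)):
            !(D == A): β-rule — branch into D, !A  //  !D, A.
              branch 1.2.1.1 (add D, !A):
                ○ open, literals {A=F, D=T}.
              branch 1.2.1.2 (add !D, A):
                ○ open, literals {A=T, D=F}.
          branch 1.2.2 (add !!D):
            ○ open, literals {D=T}.
  branch 2 (add (C && (C || B))):
    (C && (C || B)): α-rule — add C, (C || B).
    (C || B): β-rule — branch into C  //  B.
      branch 2.1 (add C):
        ○ open, literals {C=T}.
      branch 2.2 (add B):
        ○ open, literals {B=T, C=T}.
0 branches closed, 6 open.
Each open branch fixes some atoms; the unmentioned ones are free. Counting distinct full assignments: branch {D=T} (A, C, B) contributes 8 new; branch {A=F, D=T} (C, B) contributes 0 new; branch {A=T, D=F} (C, B) contributes 4 new; branch {D=T} (A, C, B) contributes 0 new; branch {C=T} (A, B, D) contributes 2 new; branch {B=T, C=T} (A, D) contributes 0 new. Total: 14.

14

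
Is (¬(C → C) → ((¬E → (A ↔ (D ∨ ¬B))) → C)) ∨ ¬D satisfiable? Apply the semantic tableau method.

Satisfiable

Initial set: {((¬(C → C) → ((¬E → (A ↔ (D ∨ ¬B))) → C)) ∨ ¬D)}.
((¬(C → C) → ((¬E → (A ↔ (D ∨ ¬B))) → C)) ∨ ¬D): β-rule — branch into (¬(C → C) → ((¬E → (A ↔ (D ∨ ¬B))) → C))  //  ¬D.
  branch 1 (add (¬(C → C) → ((¬E → (A ↔ (D ∨ ¬B))) → C))):
    (¬(C → C) → ((¬E → (A ↔ (D ∨ ¬B))) → C)): β-rule — branch into ¬¬(C → C)  //  ((¬E → (A ↔ (D ∨ ¬B))) → C).
      branch 1.1 (add ¬¬(C → C)):
        ¬¬(C → C): β-rule — branch into ¬C  //  C.
          branch 1.1.1 (add ¬C):
            ○ open, literals {C=F}.
          branch 1.1.2 (add C):
            ○ open, literals {C=T}.
      branch 1.2 (add ((¬E → (A ↔ (D ∨ ¬B))) → C)):
        ((¬E → (A ↔ (D ∨ ¬B))) → C): β-rule — branch into ¬(¬E → (A ↔ (D ∨ ¬B)))  //  C.
          branch 1.2.1 (add ¬(¬E → (A ↔ (D ∨ ¬B)))):
            ¬(¬E → (A ↔ (D ∨ ¬B))): α-rule — add ¬E, ¬(A ↔ (D ∨ ¬B)).
            ¬(A ↔ (D ∨ ¬B)): β-rule — branch into A, ¬(D ∨ ¬B)  //  ¬A, (D ∨ ¬B).
              branch 1.2.1.1 (add A, ¬(D ∨ ¬B)):
                ¬(D ∨ ¬B): α-rule — add ¬D, ¬¬B.
                ○ open, literals {A=T, B=T, D=F, E=F}.
              branch 1.2.1.2 (add ¬A, (D ∨ ¬B)):
                (D ∨ ¬B): β-rule — branch into D  //  ¬B.
                  branch 1.2.1.2.1 (add D):
                    ○ open, literals {A=F, D=T, E=F}.
                  branch 1.2.1.2.2 (add ¬B):
                    ○ open, literals {A=F, B=F, E=F}.
          branch 1.2.2 (add C):
            ○ open, literals {C=T}.
  branch 2 (add ¬D):
    ○ open, literals {D=F}.
0 branches closed, 7 open.
An open branch gives a satisfying assignment: C=F.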